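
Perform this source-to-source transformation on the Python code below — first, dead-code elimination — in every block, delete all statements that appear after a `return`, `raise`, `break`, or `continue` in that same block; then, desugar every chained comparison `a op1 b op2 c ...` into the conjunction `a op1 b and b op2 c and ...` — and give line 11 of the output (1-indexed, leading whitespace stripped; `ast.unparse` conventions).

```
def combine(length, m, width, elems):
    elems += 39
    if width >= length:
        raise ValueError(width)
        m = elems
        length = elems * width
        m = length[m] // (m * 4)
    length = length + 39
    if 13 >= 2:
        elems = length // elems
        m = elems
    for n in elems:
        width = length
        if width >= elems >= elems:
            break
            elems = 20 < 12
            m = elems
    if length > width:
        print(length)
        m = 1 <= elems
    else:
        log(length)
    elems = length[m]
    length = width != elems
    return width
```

Transformed code:
def combine(length, m, width, elems):
    elems += 39
    if width >= length:
        raise ValueError(width)
    length = length + 39
    if 13 >= 2:
        elems = length // elems
        m = elems
    for n in elems:
        width = length
        if width >= elems and elems >= elems:
            break
    if length > width:
        print(length)
        m = 1 <= elems
    else:
        log(length)
    elems = length[m]
    length = width != elems
    return width

if width >= elems and elems >= elems:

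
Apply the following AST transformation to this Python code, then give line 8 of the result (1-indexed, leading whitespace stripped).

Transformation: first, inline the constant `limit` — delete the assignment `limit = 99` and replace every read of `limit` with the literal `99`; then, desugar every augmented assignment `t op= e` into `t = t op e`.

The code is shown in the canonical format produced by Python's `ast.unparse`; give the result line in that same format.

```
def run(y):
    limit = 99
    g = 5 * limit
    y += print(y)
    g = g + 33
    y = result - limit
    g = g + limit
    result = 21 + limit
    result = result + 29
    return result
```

result = result + 29

Transformed code:
def run(y):
    g = 5 * 99
    y = y + print(y)
    g = g + 33
    y = result - 99
    g = g + 99
    result = 21 + 99
    result = result + 29
    return result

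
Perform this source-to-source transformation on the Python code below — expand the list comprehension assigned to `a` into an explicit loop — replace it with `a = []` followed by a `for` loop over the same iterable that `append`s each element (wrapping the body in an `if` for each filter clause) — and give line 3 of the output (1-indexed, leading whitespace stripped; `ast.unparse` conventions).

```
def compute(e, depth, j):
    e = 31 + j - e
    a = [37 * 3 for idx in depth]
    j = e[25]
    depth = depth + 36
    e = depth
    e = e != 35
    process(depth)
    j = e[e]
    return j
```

Transformed code:
def compute(e, depth, j):
    e = 31 + j - e
    a = []
    for idx in depth:
        a.append(37 * 3)
    j = e[25]
    depth = depth + 36
    e = depth
    e = e != 35
    process(depth)
    j = e[e]
    return j

a = []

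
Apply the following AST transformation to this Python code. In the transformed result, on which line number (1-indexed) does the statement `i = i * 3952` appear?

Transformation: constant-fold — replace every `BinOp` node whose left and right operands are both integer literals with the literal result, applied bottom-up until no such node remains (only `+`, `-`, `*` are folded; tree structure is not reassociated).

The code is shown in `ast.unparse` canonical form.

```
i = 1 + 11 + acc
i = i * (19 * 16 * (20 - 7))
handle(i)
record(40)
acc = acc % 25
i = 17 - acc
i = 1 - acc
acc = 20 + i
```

2

Transformed code:
i = 12 + acc
i = i * 3952
handle(i)
record(40)
acc = acc % 25
i = 17 - acc
i = 1 - acc
acc = 20 + i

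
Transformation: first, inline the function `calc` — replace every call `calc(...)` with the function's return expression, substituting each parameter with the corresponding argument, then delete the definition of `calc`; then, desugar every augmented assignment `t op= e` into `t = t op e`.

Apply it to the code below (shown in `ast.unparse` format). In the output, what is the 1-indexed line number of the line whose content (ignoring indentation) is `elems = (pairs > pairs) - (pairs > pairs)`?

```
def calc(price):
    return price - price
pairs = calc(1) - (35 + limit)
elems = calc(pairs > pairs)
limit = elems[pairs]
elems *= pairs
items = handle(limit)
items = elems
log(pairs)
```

2

Transformed code:
pairs = 1 - 1 - (35 + limit)
elems = (pairs > pairs) - (pairs > pairs)
limit = elems[pairs]
elems = elems * pairs
items = handle(limit)
items = elems
log(pairs)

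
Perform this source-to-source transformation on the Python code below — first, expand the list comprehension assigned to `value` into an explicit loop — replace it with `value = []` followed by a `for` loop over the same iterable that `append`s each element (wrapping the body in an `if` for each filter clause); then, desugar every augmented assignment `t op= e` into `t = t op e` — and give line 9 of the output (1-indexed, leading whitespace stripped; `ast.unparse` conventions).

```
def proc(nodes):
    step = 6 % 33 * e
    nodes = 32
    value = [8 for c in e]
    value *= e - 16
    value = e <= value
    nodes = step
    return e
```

Transformed code:
def proc(nodes):
    step = 6 % 33 * e
    nodes = 32
    value = []
    for c in e:
        value.append(8)
    value = value * (e - 16)
    value = e <= value
    nodes = step
    return e

nodes = step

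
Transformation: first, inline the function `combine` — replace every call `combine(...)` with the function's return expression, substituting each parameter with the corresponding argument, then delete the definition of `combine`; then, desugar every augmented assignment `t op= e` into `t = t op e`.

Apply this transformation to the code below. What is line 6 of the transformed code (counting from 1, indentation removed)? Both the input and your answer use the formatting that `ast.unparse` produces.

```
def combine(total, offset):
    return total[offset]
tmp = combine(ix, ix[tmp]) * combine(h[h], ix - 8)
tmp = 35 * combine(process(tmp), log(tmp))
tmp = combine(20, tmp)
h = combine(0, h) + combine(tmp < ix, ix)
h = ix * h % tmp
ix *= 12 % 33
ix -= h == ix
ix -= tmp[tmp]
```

Transformed code:
tmp = ix[ix[tmp]] * h[h][ix - 8]
tmp = 35 * process(tmp)[log(tmp)]
tmp = 20[tmp]
h = 0[h] + (tmp < ix)[ix]
h = ix * h % tmp
ix = ix * (12 % 33)
ix = ix - (h == ix)
ix = ix - tmp[tmp]

ix = ix * (12 % 33)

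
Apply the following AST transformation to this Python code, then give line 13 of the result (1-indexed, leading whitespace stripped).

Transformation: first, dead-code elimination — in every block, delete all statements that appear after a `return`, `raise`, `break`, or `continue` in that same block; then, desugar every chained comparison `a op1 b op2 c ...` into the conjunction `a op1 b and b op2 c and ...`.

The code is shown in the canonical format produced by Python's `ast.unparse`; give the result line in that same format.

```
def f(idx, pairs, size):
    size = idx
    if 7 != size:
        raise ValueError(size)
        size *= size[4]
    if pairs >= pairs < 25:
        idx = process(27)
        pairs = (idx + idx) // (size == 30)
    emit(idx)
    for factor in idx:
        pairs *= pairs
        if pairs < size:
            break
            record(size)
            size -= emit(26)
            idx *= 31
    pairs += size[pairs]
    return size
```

Transformed code:
def f(idx, pairs, size):
    size = idx
    if 7 != size:
        raise ValueError(size)
    if pairs >= pairs and pairs < 25:
        idx = process(27)
        pairs = (idx + idx) // (size == 30)
    emit(idx)
    for factor in idx:
        pairs *= pairs
        if pairs < size:
            break
    pairs += size[pairs]
    return size

pairs += size[pairs]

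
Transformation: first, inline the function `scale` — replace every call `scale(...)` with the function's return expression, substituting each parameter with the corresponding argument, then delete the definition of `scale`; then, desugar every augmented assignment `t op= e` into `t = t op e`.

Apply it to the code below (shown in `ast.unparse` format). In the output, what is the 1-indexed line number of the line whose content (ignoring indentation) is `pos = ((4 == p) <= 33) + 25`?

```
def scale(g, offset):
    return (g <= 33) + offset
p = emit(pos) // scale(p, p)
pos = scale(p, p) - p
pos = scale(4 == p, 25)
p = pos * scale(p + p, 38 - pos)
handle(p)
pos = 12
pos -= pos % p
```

Transformed code:
p = emit(pos) // ((p <= 33) + p)
pos = (p <= 33) + p - p
pos = ((4 == p) <= 33) + 25
p = pos * ((p + p <= 33) + (38 - pos))
handle(p)
pos = 12
pos = pos - pos % p

3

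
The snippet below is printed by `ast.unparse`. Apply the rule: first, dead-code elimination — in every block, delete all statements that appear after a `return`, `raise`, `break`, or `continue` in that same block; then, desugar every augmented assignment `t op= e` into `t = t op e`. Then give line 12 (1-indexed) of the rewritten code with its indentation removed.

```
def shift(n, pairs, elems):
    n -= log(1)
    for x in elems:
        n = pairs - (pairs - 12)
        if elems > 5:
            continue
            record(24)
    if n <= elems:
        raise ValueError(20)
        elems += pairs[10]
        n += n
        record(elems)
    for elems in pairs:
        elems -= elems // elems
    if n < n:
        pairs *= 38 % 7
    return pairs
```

pairs = pairs * (38 % 7)

Transformed code:
def shift(n, pairs, elems):
    n = n - log(1)
    for x in elems:
        n = pairs - (pairs - 12)
        if elems > 5:
            continue
    if n <= elems:
        raise ValueError(20)
    for elems in pairs:
        elems = elems - elems // elems
    if n < n:
        pairs = pairs * (38 % 7)
    return pairs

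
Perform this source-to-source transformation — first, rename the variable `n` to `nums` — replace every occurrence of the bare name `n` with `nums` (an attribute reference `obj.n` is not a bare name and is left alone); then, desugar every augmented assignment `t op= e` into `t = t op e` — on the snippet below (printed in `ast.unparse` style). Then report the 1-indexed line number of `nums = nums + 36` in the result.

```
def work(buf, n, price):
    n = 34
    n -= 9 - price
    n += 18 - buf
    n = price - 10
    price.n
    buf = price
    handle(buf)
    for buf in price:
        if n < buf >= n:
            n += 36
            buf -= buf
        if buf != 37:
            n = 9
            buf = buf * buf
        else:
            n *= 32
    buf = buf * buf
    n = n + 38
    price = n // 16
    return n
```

Transformed code:
def work(buf, nums, price):
    nums = 34
    nums = nums - (9 - price)
    nums = nums + (18 - buf)
    nums = price - 10
    price.n
    buf = price
    handle(buf)
    for buf in price:
        if nums < buf >= nums:
            nums = nums + 36
            buf = buf - buf
        if buf != 37:
            nums = 9
            buf = buf * buf
        else:
            nums = nums * 32
    buf = buf * buf
    nums = nums + 38
    price = nums // 16
    return nums

11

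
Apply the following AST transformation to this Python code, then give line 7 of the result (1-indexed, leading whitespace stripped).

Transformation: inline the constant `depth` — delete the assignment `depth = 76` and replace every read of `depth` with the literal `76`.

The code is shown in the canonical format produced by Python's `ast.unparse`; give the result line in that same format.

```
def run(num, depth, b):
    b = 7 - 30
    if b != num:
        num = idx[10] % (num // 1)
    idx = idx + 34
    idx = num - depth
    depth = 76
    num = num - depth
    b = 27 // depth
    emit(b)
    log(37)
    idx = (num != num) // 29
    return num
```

Transformed code:
def run(num, depth, b):
    b = 7 - 30
    if b != num:
        num = idx[10] % (num // 1)
    idx = idx + 34
    idx = num - 76
    num = num - 76
    b = 27 // 76
    emit(b)
    log(37)
    idx = (num != num) // 29
    return num

num = num - 76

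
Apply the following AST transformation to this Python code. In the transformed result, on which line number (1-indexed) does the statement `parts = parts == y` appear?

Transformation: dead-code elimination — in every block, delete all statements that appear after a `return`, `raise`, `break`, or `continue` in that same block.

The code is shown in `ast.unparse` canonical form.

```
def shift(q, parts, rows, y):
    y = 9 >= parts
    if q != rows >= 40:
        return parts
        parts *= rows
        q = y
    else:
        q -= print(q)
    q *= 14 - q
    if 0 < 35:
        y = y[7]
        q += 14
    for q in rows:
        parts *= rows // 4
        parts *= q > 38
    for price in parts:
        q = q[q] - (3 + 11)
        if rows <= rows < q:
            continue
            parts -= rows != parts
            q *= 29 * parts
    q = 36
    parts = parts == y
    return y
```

19

Transformed code:
def shift(q, parts, rows, y):
    y = 9 >= parts
    if q != rows >= 40:
        return parts
    else:
        q -= print(q)
    q *= 14 - q
    if 0 < 35:
        y = y[7]
        q += 14
    for q in rows:
        parts *= rows // 4
        parts *= q > 38
    for price in parts:
        q = q[q] - (3 + 11)
        if rows <= rows < q:
            continue
    q = 36
    parts = parts == y
    return y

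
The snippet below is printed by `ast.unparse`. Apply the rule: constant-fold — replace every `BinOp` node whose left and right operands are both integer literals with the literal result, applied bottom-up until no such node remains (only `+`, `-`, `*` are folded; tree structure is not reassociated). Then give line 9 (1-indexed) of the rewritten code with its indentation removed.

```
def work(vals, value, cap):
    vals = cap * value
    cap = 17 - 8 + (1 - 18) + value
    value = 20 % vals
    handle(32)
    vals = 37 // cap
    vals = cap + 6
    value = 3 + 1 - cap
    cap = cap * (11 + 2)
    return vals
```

Transformed code:
def work(vals, value, cap):
    vals = cap * value
    cap = -8 + value
    value = 20 % vals
    handle(32)
    vals = 37 // cap
    vals = cap + 6
    value = 4 - cap
    cap = cap * 13
    return vals

cap = cap * 13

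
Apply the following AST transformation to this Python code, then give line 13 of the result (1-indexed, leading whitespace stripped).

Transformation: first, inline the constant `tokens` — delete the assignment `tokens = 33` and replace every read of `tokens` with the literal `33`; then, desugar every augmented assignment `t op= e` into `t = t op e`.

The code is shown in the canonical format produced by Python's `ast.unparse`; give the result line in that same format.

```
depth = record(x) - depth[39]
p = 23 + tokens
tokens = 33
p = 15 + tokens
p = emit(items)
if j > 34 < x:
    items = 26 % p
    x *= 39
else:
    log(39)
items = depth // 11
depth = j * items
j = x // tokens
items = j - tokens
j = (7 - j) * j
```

items = j - 33

Transformed code:
depth = record(x) - depth[39]
p = 23 + 33
p = 15 + 33
p = emit(items)
if j > 34 < x:
    items = 26 % p
    x = x * 39
else:
    log(39)
items = depth // 11
depth = j * items
j = x // 33
items = j - 33
j = (7 - j) * j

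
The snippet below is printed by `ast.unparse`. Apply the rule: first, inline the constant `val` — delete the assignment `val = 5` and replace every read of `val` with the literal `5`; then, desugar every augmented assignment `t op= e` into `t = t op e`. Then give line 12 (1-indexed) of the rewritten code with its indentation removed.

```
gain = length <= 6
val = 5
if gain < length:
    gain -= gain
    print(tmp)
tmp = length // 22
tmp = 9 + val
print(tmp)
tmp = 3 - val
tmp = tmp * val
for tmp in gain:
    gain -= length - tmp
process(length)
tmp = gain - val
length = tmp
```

process(length)

Transformed code:
gain = length <= 6
if gain < length:
    gain = gain - gain
    print(tmp)
tmp = length // 22
tmp = 9 + 5
print(tmp)
tmp = 3 - 5
tmp = tmp * 5
for tmp in gain:
    gain = gain - (length - tmp)
process(length)
tmp = gain - 5
length = tmp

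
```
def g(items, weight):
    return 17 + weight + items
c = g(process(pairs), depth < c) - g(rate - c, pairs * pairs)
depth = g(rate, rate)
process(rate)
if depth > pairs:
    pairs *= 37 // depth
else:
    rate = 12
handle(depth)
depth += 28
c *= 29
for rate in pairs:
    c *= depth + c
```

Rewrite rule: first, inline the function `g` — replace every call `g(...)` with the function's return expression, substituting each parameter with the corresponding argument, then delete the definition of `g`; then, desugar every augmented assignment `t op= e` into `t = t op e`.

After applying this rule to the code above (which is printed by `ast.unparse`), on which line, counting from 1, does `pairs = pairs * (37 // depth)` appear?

5

Transformed code:
c = 17 + (depth < c) + process(pairs) - (17 + pairs * pairs + (rate - c))
depth = 17 + rate + rate
process(rate)
if depth > pairs:
    pairs = pairs * (37 // depth)
else:
    rate = 12
handle(depth)
depth = depth + 28
c = c * 29
for rate in pairs:
    c = c * (depth + c)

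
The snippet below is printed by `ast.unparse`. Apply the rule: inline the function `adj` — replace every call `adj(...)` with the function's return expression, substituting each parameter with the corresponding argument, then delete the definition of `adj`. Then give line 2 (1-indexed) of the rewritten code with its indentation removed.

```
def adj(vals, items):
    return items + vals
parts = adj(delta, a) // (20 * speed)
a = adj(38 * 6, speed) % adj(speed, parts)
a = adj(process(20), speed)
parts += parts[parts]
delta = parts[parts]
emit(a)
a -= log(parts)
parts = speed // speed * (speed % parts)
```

a = (speed + 38 * 6) % (parts + speed)

Transformed code:
parts = (a + delta) // (20 * speed)
a = (speed + 38 * 6) % (parts + speed)
a = speed + process(20)
parts += parts[parts]
delta = parts[parts]
emit(a)
a -= log(parts)
parts = speed // speed * (speed % parts)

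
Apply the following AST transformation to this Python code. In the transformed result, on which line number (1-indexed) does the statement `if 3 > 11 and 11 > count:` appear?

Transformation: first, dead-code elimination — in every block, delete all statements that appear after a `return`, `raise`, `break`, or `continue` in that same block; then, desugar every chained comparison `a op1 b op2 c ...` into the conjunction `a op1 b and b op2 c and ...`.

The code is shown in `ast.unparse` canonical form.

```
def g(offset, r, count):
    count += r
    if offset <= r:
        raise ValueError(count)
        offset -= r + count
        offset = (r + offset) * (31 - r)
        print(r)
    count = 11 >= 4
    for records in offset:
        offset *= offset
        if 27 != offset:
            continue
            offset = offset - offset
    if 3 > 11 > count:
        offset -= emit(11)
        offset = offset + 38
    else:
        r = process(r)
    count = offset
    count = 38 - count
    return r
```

Transformed code:
def g(offset, r, count):
    count += r
    if offset <= r:
        raise ValueError(count)
    count = 11 >= 4
    for records in offset:
        offset *= offset
        if 27 != offset:
            continue
    if 3 > 11 and 11 > count:
        offset -= emit(11)
        offset = offset + 38
    else:
        r = process(r)
    count = offset
    count = 38 - count
    return r

10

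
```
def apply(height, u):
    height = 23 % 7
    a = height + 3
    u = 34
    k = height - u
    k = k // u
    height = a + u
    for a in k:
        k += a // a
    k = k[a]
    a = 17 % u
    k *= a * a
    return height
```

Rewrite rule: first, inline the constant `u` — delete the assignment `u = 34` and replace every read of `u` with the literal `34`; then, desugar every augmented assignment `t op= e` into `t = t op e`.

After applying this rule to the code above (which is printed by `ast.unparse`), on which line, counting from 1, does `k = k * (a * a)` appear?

Transformed code:
def apply(height, u):
    height = 23 % 7
    a = height + 3
    k = height - 34
    k = k // 34
    height = a + 34
    for a in k:
        k = k + a // a
    k = k[a]
    a = 17 % 34
    k = k * (a * a)
    return height

11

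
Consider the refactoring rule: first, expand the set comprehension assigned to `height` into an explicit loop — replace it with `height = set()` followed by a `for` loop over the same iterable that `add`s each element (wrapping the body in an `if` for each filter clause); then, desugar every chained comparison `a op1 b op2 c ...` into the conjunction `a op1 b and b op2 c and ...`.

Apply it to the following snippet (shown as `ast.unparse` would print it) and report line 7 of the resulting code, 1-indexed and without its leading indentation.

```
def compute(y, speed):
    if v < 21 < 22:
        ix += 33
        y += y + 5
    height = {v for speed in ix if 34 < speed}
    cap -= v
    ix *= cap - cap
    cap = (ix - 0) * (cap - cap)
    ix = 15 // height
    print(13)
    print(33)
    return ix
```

Transformed code:
def compute(y, speed):
    if v < 21 and 21 < 22:
        ix += 33
        y += y + 5
    height = set()
    for speed in ix:
        if 34 < speed:
            height.add(v)
    cap -= v
    ix *= cap - cap
    cap = (ix - 0) * (cap - cap)
    ix = 15 // height
    print(13)
    print(33)
    return ix

if 34 < speed:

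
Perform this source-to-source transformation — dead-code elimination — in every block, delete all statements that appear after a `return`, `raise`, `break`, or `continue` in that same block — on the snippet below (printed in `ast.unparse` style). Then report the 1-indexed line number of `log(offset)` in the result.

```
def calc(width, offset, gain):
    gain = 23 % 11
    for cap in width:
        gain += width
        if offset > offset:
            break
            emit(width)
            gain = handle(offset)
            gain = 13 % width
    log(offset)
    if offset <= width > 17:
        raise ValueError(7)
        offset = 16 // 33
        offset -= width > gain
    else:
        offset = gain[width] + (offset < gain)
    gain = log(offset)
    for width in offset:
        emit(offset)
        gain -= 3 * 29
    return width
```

7

Transformed code:
def calc(width, offset, gain):
    gain = 23 % 11
    for cap in width:
        gain += width
        if offset > offset:
            break
    log(offset)
    if offset <= width > 17:
        raise ValueError(7)
    else:
        offset = gain[width] + (offset < gain)
    gain = log(offset)
    for width in offset:
        emit(offset)
        gain -= 3 * 29
    return width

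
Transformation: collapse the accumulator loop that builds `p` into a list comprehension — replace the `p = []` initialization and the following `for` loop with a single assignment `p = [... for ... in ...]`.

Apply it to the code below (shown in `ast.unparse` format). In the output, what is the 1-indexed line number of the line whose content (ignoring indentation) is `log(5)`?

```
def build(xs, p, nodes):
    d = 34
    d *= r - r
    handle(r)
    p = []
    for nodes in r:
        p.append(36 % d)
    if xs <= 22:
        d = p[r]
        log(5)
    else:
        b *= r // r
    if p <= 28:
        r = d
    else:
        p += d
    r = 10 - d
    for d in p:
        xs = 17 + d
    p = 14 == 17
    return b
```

8

Transformed code:
def build(xs, p, nodes):
    d = 34
    d *= r - r
    handle(r)
    p = [36 % d for nodes in r]
    if xs <= 22:
        d = p[r]
        log(5)
    else:
        b *= r // r
    if p <= 28:
        r = d
    else:
        p += d
    r = 10 - d
    for d in p:
        xs = 17 + d
    p = 14 == 17
    return b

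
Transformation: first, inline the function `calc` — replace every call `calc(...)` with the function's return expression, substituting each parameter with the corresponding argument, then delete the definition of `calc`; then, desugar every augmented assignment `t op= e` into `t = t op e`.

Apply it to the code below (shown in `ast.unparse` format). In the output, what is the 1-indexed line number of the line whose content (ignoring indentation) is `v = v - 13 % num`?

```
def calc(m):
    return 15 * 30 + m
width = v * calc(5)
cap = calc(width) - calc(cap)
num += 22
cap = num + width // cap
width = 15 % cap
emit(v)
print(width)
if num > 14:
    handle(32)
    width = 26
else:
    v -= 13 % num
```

12

Transformed code:
width = v * (15 * 30 + 5)
cap = 15 * 30 + width - (15 * 30 + cap)
num = num + 22
cap = num + width // cap
width = 15 % cap
emit(v)
print(width)
if num > 14:
    handle(32)
    width = 26
else:
    v = v - 13 % num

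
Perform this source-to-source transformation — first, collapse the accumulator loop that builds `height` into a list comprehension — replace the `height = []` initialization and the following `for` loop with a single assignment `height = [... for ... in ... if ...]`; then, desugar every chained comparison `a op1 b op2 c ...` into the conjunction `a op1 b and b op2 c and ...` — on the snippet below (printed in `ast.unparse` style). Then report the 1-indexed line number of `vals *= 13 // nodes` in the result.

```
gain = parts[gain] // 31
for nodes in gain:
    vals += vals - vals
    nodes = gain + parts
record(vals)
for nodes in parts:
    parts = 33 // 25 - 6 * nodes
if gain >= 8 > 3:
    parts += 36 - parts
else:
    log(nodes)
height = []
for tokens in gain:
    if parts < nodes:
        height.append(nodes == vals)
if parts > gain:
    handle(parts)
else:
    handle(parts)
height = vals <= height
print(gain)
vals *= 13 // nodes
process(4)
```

19

Transformed code:
gain = parts[gain] // 31
for nodes in gain:
    vals += vals - vals
    nodes = gain + parts
record(vals)
for nodes in parts:
    parts = 33 // 25 - 6 * nodes
if gain >= 8 and 8 > 3:
    parts += 36 - parts
else:
    log(nodes)
height = [nodes == vals for tokens in gain if parts < nodes]
if parts > gain:
    handle(parts)
else:
    handle(parts)
height = vals <= height
print(gain)
vals *= 13 // nodes
process(4)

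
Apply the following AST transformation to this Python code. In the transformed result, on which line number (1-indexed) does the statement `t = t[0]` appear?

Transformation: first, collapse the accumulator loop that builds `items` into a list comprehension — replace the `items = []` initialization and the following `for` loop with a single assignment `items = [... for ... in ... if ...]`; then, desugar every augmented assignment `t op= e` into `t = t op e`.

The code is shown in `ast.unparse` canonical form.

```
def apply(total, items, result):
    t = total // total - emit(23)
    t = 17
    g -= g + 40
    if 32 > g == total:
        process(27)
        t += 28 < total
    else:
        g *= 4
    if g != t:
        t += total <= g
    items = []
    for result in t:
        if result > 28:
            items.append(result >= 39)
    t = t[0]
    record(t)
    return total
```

13

Transformed code:
def apply(total, items, result):
    t = total // total - emit(23)
    t = 17
    g = g - (g + 40)
    if 32 > g == total:
        process(27)
        t = t + (28 < total)
    else:
        g = g * 4
    if g != t:
        t = t + (total <= g)
    items = [result >= 39 for result in t if result > 28]
    t = t[0]
    record(t)
    return total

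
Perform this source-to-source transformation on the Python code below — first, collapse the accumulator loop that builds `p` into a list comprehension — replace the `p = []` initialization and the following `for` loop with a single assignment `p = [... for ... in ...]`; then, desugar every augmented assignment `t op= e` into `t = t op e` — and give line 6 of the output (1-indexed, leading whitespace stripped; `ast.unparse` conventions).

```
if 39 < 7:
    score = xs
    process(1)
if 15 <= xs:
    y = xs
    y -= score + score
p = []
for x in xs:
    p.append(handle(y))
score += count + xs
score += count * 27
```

Transformed code:
if 39 < 7:
    score = xs
    process(1)
if 15 <= xs:
    y = xs
    y = y - (score + score)
p = [handle(y) for x in xs]
score = score + (count + xs)
score = score + count * 27

y = y - (score + score)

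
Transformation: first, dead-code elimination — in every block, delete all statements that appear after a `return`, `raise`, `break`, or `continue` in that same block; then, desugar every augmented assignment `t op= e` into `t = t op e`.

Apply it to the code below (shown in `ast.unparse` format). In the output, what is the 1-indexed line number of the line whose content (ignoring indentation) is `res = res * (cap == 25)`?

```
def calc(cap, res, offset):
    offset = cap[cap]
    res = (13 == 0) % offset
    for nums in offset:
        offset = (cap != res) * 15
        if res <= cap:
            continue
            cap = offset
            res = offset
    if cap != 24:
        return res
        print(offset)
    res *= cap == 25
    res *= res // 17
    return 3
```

10

Transformed code:
def calc(cap, res, offset):
    offset = cap[cap]
    res = (13 == 0) % offset
    for nums in offset:
        offset = (cap != res) * 15
        if res <= cap:
            continue
    if cap != 24:
        return res
    res = res * (cap == 25)
    res = res * (res // 17)
    return 3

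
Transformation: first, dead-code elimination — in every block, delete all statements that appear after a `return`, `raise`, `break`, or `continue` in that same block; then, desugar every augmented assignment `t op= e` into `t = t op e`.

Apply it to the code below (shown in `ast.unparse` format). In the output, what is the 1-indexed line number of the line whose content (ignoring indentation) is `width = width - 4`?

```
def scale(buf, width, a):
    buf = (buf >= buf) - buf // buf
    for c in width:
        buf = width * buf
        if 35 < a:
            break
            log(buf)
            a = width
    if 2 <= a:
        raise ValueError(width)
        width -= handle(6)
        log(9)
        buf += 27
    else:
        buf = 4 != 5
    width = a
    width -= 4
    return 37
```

12

Transformed code:
def scale(buf, width, a):
    buf = (buf >= buf) - buf // buf
    for c in width:
        buf = width * buf
        if 35 < a:
            break
    if 2 <= a:
        raise ValueError(width)
    else:
        buf = 4 != 5
    width = a
    width = width - 4
    return 37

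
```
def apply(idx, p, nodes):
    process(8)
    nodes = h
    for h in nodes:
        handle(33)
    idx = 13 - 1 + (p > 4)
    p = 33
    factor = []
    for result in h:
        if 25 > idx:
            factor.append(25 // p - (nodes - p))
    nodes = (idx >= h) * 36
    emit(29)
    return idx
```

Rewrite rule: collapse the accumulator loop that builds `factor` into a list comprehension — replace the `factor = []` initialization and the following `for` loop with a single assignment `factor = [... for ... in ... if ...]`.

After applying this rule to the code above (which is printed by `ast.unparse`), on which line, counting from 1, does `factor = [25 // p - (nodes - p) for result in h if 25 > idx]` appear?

8

Transformed code:
def apply(idx, p, nodes):
    process(8)
    nodes = h
    for h in nodes:
        handle(33)
    idx = 13 - 1 + (p > 4)
    p = 33
    factor = [25 // p - (nodes - p) for result in h if 25 > idx]
    nodes = (idx >= h) * 36
    emit(29)
    return idx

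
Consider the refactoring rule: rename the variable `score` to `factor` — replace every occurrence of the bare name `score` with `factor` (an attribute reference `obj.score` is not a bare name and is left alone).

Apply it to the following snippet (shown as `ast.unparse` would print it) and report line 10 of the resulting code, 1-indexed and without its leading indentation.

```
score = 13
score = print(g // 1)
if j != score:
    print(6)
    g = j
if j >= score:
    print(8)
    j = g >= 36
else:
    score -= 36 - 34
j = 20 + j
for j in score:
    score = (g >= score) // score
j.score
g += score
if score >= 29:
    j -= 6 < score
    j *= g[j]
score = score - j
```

factor -= 36 - 34

Transformed code:
factor = 13
factor = print(g // 1)
if j != factor:
    print(6)
    g = j
if j >= factor:
    print(8)
    j = g >= 36
else:
    factor -= 36 - 34
j = 20 + j
for j in factor:
    factor = (g >= factor) // factor
j.score
g += factor
if factor >= 29:
    j -= 6 < factor
    j *= g[j]
factor = factor - j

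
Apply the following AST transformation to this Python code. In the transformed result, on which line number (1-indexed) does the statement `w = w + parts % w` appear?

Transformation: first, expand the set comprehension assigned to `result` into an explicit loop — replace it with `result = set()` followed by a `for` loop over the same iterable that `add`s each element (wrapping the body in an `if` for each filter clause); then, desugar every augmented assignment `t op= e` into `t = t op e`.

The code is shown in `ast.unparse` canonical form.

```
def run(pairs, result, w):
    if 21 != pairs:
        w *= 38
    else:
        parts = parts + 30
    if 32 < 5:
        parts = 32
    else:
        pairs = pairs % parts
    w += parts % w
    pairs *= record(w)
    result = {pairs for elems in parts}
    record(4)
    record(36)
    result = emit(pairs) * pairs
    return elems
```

Transformed code:
def run(pairs, result, w):
    if 21 != pairs:
        w = w * 38
    else:
        parts = parts + 30
    if 32 < 5:
        parts = 32
    else:
        pairs = pairs % parts
    w = w + parts % w
    pairs = pairs * record(w)
    result = set()
    for elems in parts:
        result.add(pairs)
    record(4)
    record(36)
    result = emit(pairs) * pairs
    return elems

10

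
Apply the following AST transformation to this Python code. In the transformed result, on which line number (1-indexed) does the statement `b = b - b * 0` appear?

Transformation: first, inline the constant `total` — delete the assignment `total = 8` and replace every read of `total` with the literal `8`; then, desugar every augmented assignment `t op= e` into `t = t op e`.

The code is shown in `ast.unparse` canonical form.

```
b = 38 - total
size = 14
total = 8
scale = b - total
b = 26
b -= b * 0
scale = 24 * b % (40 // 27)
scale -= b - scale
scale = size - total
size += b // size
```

Transformed code:
b = 38 - 8
size = 14
scale = b - 8
b = 26
b = b - b * 0
scale = 24 * b % (40 // 27)
scale = scale - (b - scale)
scale = size - 8
size = size + b // size

5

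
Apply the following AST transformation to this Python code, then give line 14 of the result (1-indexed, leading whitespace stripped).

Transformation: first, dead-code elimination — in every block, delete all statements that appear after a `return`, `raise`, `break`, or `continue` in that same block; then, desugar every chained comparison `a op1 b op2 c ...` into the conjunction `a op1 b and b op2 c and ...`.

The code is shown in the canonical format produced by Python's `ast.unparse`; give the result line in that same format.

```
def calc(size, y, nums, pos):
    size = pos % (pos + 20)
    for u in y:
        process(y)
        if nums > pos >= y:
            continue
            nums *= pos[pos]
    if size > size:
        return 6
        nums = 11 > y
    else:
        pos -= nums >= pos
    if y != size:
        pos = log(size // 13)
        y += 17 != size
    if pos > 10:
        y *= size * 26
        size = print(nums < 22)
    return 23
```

if pos > 10:

Transformed code:
def calc(size, y, nums, pos):
    size = pos % (pos + 20)
    for u in y:
        process(y)
        if nums > pos and pos >= y:
            continue
    if size > size:
        return 6
    else:
        pos -= nums >= pos
    if y != size:
        pos = log(size // 13)
        y += 17 != size
    if pos > 10:
        y *= size * 26
        size = print(nums < 22)
    return 23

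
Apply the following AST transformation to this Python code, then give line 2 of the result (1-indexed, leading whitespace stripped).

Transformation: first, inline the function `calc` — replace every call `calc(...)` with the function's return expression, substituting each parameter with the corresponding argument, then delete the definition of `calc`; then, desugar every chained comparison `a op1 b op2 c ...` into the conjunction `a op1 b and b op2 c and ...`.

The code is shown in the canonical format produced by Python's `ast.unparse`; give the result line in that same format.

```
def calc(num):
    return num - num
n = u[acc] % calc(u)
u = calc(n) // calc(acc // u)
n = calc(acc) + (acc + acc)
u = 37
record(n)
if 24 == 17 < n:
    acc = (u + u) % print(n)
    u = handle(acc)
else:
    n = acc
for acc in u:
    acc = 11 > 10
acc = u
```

Transformed code:
n = u[acc] % (u - u)
u = (n - n) // (acc // u - acc // u)
n = acc - acc + (acc + acc)
u = 37
record(n)
if 24 == 17 and 17 < n:
    acc = (u + u) % print(n)
    u = handle(acc)
else:
    n = acc
for acc in u:
    acc = 11 > 10
acc = u

u = (n - n) // (acc // u - acc // u)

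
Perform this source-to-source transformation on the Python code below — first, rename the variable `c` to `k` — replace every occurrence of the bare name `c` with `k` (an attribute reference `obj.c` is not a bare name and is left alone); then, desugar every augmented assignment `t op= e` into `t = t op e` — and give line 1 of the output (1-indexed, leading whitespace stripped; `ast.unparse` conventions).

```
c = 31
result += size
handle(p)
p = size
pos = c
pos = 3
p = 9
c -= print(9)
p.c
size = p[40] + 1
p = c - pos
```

Transformed code:
k = 31
result = result + size
handle(p)
p = size
pos = k
pos = 3
p = 9
k = k - print(9)
p.c
size = p[40] + 1
p = k - pos

k = 31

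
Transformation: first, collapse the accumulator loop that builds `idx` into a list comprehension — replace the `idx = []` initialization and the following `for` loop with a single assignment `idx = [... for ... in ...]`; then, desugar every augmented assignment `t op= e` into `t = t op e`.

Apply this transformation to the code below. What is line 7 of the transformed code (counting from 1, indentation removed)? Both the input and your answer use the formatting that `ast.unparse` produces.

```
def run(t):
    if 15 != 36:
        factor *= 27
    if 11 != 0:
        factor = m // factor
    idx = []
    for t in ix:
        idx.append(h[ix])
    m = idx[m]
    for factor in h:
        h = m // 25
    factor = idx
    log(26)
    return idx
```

Transformed code:
def run(t):
    if 15 != 36:
        factor = factor * 27
    if 11 != 0:
        factor = m // factor
    idx = [h[ix] for t in ix]
    m = idx[m]
    for factor in h:
        h = m // 25
    factor = idx
    log(26)
    return idx

m = idx[m]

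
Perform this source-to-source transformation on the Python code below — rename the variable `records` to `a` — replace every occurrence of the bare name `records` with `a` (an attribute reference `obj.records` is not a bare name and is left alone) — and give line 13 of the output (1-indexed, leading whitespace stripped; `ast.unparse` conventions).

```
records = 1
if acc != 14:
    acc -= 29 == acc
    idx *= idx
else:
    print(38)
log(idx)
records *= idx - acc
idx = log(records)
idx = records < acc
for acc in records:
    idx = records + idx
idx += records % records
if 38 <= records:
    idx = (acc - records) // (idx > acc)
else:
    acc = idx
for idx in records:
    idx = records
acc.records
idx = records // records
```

idx += a % a

Transformed code:
a = 1
if acc != 14:
    acc -= 29 == acc
    idx *= idx
else:
    print(38)
log(idx)
a *= idx - acc
idx = log(a)
idx = a < acc
for acc in a:
    idx = a + idx
idx += a % a
if 38 <= a:
    idx = (acc - a) // (idx > acc)
else:
    acc = idx
for idx in a:
    idx = a
acc.records
idx = a // a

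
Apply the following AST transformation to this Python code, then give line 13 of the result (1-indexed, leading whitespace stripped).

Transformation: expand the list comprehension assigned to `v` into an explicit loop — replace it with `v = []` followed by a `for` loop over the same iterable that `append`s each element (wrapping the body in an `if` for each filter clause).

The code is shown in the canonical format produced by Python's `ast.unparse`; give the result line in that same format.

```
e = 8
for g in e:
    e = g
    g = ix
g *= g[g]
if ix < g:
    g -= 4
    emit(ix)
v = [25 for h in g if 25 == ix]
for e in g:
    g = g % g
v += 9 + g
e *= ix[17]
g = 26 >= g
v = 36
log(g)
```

for e in g:

Transformed code:
e = 8
for g in e:
    e = g
    g = ix
g *= g[g]
if ix < g:
    g -= 4
    emit(ix)
v = []
for h in g:
    if 25 == ix:
        v.append(25)
for e in g:
    g = g % g
v += 9 + g
e *= ix[17]
g = 26 >= g
v = 36
log(g)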